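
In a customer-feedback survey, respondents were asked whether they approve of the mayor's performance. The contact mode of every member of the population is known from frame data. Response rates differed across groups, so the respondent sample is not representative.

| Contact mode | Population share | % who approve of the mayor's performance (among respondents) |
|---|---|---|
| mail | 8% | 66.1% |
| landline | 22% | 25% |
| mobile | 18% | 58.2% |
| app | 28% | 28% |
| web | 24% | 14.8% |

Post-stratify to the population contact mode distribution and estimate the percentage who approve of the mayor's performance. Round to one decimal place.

32.7%

Reweight to the known contact mode distribution:
  mail: 0.08 × 66.1 = 5.288
  landline: 0.22 × 25 = 5.5
  mobile: 0.18 × 58.2 = 10.476
  app: 0.28 × 28 = 7.84
  web: 0.24 × 14.8 = 3.552
Post-stratified estimate = 32.656 → 32.7%.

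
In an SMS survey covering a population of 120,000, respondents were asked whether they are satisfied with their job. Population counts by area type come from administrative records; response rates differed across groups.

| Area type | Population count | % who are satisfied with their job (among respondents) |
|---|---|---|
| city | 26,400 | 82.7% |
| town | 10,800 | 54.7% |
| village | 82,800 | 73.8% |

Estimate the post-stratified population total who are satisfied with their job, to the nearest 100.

88,800

Estimated count per cell = population count × respondent percentage:
  city: 26,400 × 82.7% = 21832.8
  town: 10,800 × 54.7% = 5907.6
  village: 82,800 × 73.8% = 61106.4
Estimated total = 88846.8 → 88,800.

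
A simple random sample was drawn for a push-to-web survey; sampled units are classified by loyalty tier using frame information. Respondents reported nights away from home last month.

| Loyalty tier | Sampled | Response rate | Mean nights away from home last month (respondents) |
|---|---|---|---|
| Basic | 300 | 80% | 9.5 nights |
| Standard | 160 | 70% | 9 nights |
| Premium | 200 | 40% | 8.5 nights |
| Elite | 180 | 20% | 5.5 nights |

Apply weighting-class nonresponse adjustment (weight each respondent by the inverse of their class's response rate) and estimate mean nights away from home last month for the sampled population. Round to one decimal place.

8.3

Each respondent's weight = sampled/responded in their class; summing within a class gives n_sampled, so:
  Basic: 300 × 9.5 = 2850
  Standard: 160 × 9 = 1440
  Premium: 200 × 8.5 = 1700
  Elite: 180 × 5.5 = 990
Adjusted estimate = 6980 / 840 = 8.30952 → 8.3.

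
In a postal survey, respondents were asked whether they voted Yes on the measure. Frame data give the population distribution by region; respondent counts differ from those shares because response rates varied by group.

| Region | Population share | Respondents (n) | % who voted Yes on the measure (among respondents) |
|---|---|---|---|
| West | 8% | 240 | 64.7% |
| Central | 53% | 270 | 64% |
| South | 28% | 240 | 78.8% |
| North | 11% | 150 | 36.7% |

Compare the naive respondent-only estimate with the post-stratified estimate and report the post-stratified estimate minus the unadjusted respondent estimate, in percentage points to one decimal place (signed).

Naive respondent-only estimate (weights = respondent counts):
  (240/900)×64.7 + (270/900)×64 + (240/900)×78.8 + (150/900)×36.7 = 63.5833%
Post-stratified estimate weights by population shares:
  0.08×64.7 + 0.53×64 + 0.28×78.8 + 0.11×36.7 = 65.197%
Difference = 65.197 − 63.5833 = 1.6137 pp.

+1.6 percentage points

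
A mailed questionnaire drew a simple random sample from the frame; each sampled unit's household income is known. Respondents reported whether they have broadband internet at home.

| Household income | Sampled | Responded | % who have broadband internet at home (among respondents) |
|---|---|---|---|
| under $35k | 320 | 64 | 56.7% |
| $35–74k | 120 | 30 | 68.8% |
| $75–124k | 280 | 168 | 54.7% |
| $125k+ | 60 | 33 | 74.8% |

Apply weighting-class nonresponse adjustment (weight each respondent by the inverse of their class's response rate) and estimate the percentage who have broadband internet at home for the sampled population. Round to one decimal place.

Response rates by class: under $35k 64/320 = 20%, $35–74k 30/120 = 25%, $75–124k 168/280 = 60%, $125k+ 33/60 = 55%.
With weight = n_sampled/n_responded per class, the weighted class total is n_sampled:
  under $35k: 320 × 56.7 = 18,144
  $35–74k: 120 × 68.8 = 8256
  $75–124k: 280 × 54.7 = 15,316
  $125k+: 60 × 74.8 = 4488
Adjusted estimate = 46,204 / 780 = 59.2359 → 59.2%.

59.2%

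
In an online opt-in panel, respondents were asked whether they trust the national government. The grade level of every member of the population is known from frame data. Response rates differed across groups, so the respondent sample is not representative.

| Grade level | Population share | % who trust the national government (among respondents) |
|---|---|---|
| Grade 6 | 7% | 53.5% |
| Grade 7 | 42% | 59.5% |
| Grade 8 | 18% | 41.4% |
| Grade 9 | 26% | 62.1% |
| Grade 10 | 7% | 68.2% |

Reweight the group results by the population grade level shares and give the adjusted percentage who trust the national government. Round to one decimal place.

57.1%

Weight each group's respondent value by its population share:
  Grade 6: 0.07 × 53.5 = 3.745
  Grade 7: 0.42 × 59.5 = 24.99
  Grade 8: 0.18 × 41.4 = 7.452
  Grade 9: 0.26 × 62.1 = 16.146
  Grade 10: 0.07 × 68.2 = 4.774
Post-stratified estimate = 57.107 → 57.1%.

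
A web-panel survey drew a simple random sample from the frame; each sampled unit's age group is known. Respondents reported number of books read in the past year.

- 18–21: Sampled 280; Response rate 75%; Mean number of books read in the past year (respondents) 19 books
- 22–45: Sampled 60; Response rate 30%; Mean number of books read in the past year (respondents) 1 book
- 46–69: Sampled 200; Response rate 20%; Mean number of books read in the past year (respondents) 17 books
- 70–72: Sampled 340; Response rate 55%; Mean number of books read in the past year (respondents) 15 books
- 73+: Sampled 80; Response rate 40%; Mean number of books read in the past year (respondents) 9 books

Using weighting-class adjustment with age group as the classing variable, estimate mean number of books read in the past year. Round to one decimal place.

15.2

Weighting each respondent by the inverse class response rate inflates each class back to its sampled size, so the class weight is n_sampled:
  18–21: 280 × 19 = 5320
  22–45: 60 × 1 = 60
  46–69: 200 × 17 = 3400
  70–72: 340 × 15 = 5100
  73+: 80 × 9 = 720
Adjusted estimate = 14,600 / 960 = 15.2083 → 15.2.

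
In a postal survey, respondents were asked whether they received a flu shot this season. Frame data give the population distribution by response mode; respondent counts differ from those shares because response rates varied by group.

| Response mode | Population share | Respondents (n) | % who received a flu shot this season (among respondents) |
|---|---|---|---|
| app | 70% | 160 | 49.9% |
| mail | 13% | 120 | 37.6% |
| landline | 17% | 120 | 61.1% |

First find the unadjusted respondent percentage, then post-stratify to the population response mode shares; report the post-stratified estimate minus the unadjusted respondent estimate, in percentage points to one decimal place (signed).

Naive respondent-only estimate (weights = respondent counts):
  (160/400)×49.9 + (120/400)×37.6 + (120/400)×61.1 = 49.57%
Post-stratified estimate weights by population shares:
  0.7×49.9 + 0.13×37.6 + 0.17×61.1 = 50.205%
Difference = 50.205 − 49.57 = 0.635 pp.

+0.6 percentage points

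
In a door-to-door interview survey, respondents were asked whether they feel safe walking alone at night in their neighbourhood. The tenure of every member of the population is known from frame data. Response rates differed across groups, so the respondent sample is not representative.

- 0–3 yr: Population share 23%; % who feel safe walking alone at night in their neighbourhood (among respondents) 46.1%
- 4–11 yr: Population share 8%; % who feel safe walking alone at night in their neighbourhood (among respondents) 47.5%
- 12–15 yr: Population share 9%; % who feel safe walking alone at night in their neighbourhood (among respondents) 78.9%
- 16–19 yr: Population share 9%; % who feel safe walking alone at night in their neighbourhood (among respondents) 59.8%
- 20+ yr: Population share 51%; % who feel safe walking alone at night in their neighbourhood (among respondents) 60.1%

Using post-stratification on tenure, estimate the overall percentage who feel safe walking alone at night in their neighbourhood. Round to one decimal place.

57.5%

Each cell contributes population-share × respondent value:
  0–3 yr: 0.23 × 46.1 = 10.603
  4–11 yr: 0.08 × 47.5 = 3.8
  12–15 yr: 0.09 × 78.9 = 7.101
  16–19 yr: 0.09 × 59.8 = 5.382
  20+ yr: 0.51 × 60.1 = 30.651
Post-stratified estimate = 57.537 → 57.5%.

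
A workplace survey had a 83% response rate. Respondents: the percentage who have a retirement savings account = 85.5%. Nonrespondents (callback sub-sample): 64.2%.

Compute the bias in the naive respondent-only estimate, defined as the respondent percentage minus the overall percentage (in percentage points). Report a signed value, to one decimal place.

+3.6 percentage points

Nonresponse fraction = 1 − 0.83 = 0.17.
Bias = (nonresponse fraction) × (respondent percentage − nonrespondent percentage)
     = 0.17 × (85.5 − 64.2) = 0.17 × 21.3 = 3.621.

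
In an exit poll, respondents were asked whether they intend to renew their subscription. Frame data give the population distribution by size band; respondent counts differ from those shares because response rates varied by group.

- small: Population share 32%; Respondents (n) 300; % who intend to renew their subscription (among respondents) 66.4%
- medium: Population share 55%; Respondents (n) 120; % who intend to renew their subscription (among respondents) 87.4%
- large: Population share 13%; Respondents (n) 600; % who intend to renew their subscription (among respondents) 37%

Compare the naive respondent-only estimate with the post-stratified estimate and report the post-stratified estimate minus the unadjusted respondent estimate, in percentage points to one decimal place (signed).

+22.6 percentage points

Without adjustment, the pooled respondent share is:
  (300/1020)×66.4 + (120/1020)×87.4 + (600/1020)×37 = 51.5765%
Reweighting by population size band shares:
  0.32×66.4 + 0.55×87.4 + 0.13×37 = 74.128%
Difference = 74.128 − 51.5765 = 22.5515 pp.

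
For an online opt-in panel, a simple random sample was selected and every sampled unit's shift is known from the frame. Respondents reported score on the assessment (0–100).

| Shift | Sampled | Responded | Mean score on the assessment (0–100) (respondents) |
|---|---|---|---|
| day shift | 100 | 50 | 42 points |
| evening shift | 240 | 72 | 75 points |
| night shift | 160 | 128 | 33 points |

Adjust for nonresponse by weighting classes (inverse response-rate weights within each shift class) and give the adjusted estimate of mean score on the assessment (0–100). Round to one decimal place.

Response rates by class: day shift 50/100 = 50%, evening shift 72/240 = 30%, night shift 128/160 = 80%.
Weighting each respondent by the inverse class response rate inflates each class back to its sampled size, so the class weight is n_sampled:
  day shift: 100 × 42 = 4200
  evening shift: 240 × 75 = 18,000
  night shift: 160 × 33 = 5280
Adjusted estimate = 27,480 / 500 = 54.96 → 55.0.

55.0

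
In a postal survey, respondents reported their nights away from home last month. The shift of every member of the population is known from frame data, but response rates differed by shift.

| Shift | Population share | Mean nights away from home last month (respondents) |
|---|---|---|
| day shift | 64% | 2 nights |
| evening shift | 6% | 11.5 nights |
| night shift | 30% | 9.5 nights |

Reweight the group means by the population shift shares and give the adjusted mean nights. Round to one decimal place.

4.8

Weight each group's respondent value by its population share:
  day shift: 0.64 × 2 = 1.28
  evening shift: 0.06 × 11.5 = 0.69
  night shift: 0.3 × 9.5 = 2.85
Post-stratified estimate = 4.82 → 4.8.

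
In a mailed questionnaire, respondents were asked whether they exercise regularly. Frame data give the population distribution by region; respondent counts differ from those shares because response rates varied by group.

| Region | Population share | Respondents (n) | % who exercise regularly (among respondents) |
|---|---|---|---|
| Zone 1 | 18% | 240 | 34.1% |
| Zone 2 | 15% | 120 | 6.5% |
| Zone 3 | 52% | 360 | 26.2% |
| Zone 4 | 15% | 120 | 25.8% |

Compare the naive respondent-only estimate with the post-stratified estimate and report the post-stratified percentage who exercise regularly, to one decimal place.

Unadjusted (pooled respondent) estimate weights by respondent counts:
  (240/840)×34.1 + (120/840)×6.5 + (360/840)×26.2 + (120/840)×25.8 = 25.5857%
Post-stratified estimate weights by population shares:
  0.18×34.1 + 0.15×6.5 + 0.52×26.2 + 0.15×25.8 = 24.607%

24.6%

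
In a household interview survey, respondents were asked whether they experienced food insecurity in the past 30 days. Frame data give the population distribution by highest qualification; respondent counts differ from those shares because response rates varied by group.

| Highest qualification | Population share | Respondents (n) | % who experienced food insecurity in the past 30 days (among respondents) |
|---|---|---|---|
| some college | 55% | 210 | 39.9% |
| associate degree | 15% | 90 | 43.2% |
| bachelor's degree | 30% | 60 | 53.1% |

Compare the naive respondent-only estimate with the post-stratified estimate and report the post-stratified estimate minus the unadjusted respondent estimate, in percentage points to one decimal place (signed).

+1.4 percentage points

Naive respondent-only estimate (weights = respondent counts):
  (210/360)×39.9 + (90/360)×43.2 + (60/360)×53.1 = 42.925%
Post-stratifying to population shares instead:
  0.55×39.9 + 0.15×43.2 + 0.3×53.1 = 44.355%
Difference = 44.355 − 42.925 = 1.43 pp.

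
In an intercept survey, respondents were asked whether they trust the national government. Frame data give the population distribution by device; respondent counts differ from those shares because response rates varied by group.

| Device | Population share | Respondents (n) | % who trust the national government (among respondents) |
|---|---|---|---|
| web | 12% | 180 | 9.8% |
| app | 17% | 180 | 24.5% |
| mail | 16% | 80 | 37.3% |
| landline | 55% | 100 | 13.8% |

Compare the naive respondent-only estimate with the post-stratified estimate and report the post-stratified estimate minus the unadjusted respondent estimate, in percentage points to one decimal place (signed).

Unadjusted (pooled respondent) estimate weights by respondent counts:
  (180/540)×9.8 + (180/540)×24.5 + (80/540)×37.3 + (100/540)×13.8 = 19.5148%
Post-stratifying to population shares instead:
  0.12×9.8 + 0.17×24.5 + 0.16×37.3 + 0.55×13.8 = 18.899%
Difference = 18.899 − 19.5148 = -0.6158 pp.

-0.6 percentage points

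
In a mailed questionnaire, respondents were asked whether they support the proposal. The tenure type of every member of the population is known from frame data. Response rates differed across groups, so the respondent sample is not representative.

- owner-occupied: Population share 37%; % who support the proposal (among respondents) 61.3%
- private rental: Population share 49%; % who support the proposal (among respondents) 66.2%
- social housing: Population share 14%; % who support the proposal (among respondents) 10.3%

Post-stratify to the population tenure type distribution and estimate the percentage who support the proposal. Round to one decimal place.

Reweight to the known tenure type distribution:
  owner-occupied: 0.37 × 61.3 = 22.681
  private rental: 0.49 × 66.2 = 32.438
  social housing: 0.14 × 10.3 = 1.442
Post-stratified estimate = 56.561 → 56.6%.

56.6%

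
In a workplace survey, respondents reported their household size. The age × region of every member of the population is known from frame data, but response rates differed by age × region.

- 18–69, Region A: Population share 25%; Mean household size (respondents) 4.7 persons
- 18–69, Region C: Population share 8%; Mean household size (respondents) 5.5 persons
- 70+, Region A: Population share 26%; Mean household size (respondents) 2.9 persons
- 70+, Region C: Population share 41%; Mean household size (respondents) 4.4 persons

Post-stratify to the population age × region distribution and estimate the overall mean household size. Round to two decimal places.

4.17

Post-stratification weights by population share, not respondent share:
  18–69, Region A: 0.25 × 4.7 = 1.175
  18–69, Region C: 0.08 × 5.5 = 0.44
  70+, Region A: 0.26 × 2.9 = 0.754
  70+, Region C: 0.41 × 4.4 = 1.804
Post-stratified estimate = 4.173 → 4.17.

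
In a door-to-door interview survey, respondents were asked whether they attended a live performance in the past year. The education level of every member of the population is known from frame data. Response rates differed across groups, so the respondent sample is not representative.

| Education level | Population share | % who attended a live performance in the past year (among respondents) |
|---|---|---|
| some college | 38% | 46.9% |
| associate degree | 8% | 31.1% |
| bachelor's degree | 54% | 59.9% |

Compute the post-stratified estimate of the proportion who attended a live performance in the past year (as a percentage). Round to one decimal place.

52.7%

Each cell contributes population-share × respondent value:
  some college: 0.38 × 46.9 = 17.822
  associate degree: 0.08 × 31.1 = 2.488
  bachelor's degree: 0.54 × 59.9 = 32.346
Post-stratified estimate = 52.656 → 52.7%.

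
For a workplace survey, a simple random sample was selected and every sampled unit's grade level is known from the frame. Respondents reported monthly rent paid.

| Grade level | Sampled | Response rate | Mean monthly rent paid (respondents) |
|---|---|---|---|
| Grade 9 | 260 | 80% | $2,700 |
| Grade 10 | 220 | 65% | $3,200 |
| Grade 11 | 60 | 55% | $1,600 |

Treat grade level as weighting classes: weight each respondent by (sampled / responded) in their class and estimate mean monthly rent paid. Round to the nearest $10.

$2,780

With weight = n_sampled/n_responded per class, the weighted class total is n_sampled:
  Grade 9: 260 × 2700 = 702,000
  Grade 10: 220 × 3200 = 704,000
  Grade 11: 60 × 1600 = 96,000
Adjusted estimate = 1,502,000 / 540 = 2781.48 → $2,780.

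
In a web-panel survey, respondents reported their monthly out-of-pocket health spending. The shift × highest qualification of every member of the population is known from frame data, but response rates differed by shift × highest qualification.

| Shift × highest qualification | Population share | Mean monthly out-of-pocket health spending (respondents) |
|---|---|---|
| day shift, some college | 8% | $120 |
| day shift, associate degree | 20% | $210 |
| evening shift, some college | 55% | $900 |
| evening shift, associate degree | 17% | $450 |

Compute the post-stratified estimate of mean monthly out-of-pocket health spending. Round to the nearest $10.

$620

Weight each group's respondent value by its population share:
  day shift, some college: 0.08 × 120 = 9.6
  day shift, associate degree: 0.2 × 210 = 42
  evening shift, some college: 0.55 × 900 = 495
  evening shift, associate degree: 0.17 × 450 = 76.5
Post-stratified estimate = 623.1 → $620.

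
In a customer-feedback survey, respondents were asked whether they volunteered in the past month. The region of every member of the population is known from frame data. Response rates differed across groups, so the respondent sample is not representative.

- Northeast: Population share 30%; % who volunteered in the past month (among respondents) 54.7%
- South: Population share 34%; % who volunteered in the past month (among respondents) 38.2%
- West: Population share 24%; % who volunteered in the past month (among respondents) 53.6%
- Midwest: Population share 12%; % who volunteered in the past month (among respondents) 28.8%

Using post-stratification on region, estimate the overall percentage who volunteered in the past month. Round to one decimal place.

Weight each group's respondent value by its population share:
  Northeast: 0.3 × 54.7 = 16.41
  South: 0.34 × 38.2 = 12.988
  West: 0.24 × 53.6 = 12.864
  Midwest: 0.12 × 28.8 = 3.456
Post-stratified estimate = 45.718 → 45.7%.

45.7%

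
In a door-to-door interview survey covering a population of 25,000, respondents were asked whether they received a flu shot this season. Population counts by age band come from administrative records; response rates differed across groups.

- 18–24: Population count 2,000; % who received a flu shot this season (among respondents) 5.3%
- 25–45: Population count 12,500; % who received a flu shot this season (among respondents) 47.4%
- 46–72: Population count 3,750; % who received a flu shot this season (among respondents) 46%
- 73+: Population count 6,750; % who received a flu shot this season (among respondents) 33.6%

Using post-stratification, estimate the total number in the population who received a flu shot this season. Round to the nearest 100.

10,000

Estimated count per cell = population count × respondent percentage:
  18–24: 2,000 × 5.3% = 106
  25–45: 12,500 × 47.4% = 5925
  46–72: 3,750 × 46% = 1725
  73+: 6,750 × 33.6% = 2268
Estimated total = 10,024 → 10,000.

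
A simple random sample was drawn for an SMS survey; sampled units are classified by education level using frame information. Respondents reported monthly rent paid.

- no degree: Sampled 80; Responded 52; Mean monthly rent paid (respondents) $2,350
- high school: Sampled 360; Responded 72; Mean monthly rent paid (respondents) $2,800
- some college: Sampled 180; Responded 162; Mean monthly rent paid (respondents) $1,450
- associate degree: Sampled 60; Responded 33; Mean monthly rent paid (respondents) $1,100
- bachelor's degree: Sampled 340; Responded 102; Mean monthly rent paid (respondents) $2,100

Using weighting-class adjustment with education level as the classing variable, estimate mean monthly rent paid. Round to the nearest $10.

$2,190

Class response rates: no degree 52/80 = 65%, high school 72/360 = 20%, some college 162/180 = 90%, associate degree 33/60 = 55%, bachelor's degree 102/340 = 30%.
With weight = n_sampled/n_responded per class, the weighted class total is n_sampled:
  no degree: 80 × 2350 = 188,000
  high school: 360 × 2800 = 1,008,000
  some college: 180 × 1450 = 261,000
  associate degree: 60 × 1100 = 66,000
  bachelor's degree: 340 × 2100 = 714,000
Adjusted estimate = 2,237,000 / 1,020 = 2193.14 → $2,190.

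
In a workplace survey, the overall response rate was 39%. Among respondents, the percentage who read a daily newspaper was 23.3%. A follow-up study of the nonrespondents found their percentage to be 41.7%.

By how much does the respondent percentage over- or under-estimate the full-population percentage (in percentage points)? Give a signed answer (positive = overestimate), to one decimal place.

-11.2 percentage points

Nonresponse fraction = 1 − 0.39 = 0.61.
Bias = (nonresponse fraction) × (respondent percentage − nonrespondent percentage)
     = 0.61 × (23.3 − 41.7) = 0.61 × -18.4 = -11.224.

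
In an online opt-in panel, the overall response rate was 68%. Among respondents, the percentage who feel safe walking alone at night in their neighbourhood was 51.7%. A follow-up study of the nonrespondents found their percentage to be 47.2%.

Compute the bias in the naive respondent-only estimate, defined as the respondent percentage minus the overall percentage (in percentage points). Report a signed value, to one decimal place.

+1.4 percentage points

Nonresponse fraction = 1 − 0.68 = 0.32.
Bias = (nonresponse fraction) × (respondent percentage − nonrespondent percentage)
     = 0.32 × (51.7 − 47.2) = 0.32 × 4.5 = 1.44.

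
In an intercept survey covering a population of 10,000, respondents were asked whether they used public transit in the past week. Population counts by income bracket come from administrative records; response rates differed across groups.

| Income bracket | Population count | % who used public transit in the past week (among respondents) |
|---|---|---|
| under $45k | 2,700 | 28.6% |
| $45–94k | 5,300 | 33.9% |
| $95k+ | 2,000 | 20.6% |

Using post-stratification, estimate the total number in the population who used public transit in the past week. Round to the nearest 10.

Each cell contributes its population count × the respondent rate:
  under $45k: 2,700 × 28.6% = 772.2
  $45–94k: 5,300 × 33.9% = 1796.7
  $95k+: 2,000 × 20.6% = 412
Estimated total = 2980.9 → 2,980.

2,980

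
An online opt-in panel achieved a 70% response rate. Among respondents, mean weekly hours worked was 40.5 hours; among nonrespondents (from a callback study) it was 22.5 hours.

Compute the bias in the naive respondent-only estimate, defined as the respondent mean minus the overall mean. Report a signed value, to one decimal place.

+5.4

Nonresponse fraction = 1 − 0.7 = 0.3.
Bias = (nonresponse fraction) × (respondent mean − nonrespondent mean)
     = 0.3 × (40.5 − 22.5) = 0.3 × 18 = 5.4.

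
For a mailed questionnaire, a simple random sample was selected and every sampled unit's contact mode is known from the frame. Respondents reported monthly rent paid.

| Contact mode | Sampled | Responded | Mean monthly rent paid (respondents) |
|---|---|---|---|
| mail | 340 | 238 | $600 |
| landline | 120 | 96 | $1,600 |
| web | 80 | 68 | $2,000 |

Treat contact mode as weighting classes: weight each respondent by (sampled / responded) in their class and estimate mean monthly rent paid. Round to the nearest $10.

$1,030

Response rates by class: mail 238/340 = 70%, landline 96/120 = 80%, web 68/80 = 85%.
Weighting each respondent by the inverse class response rate inflates each class back to its sampled size, so the class weight is n_sampled:
  mail: 340 × 600 = 204,000
  landline: 120 × 1600 = 192,000
  web: 80 × 2000 = 160,000
Adjusted estimate = 556,000 / 540 = 1029.63 → $1,030.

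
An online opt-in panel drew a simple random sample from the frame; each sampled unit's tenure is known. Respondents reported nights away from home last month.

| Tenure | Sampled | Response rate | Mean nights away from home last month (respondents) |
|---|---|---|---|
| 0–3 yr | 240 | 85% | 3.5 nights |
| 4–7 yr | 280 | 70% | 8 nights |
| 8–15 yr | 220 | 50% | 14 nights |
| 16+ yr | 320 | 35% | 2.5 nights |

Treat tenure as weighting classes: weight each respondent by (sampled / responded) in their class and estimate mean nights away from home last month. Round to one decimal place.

With weight = n_sampled/n_responded per class, the weighted class total is n_sampled:
  0–3 yr: 240 × 3.5 = 840
  4–7 yr: 280 × 8 = 2240
  8–15 yr: 220 × 14 = 3080
  16+ yr: 320 × 2.5 = 800
Adjusted estimate = 6960 / 1,060 = 6.56604 → 6.6.

6.6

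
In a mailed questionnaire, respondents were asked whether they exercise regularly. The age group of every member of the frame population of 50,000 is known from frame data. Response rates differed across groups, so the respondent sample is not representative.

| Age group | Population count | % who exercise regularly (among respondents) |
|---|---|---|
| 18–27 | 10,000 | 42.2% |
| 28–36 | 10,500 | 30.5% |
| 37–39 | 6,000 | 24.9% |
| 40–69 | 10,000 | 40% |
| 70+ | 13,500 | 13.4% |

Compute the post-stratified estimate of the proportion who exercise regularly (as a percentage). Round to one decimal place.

Post-stratification weights by population share, not respondent share:
  18–27: (10,000/50,000) × 42.2 = 8.44
  28–36: (10,500/50,000) × 30.5 = 6.405
  37–39: (6,000/50,000) × 24.9 = 2.988
  40–69: (10,000/50,000) × 40 = 8
  70+: (13,500/50,000) × 13.4 = 3.618
Post-stratified estimate = 29.451 → 29.5%.

29.5%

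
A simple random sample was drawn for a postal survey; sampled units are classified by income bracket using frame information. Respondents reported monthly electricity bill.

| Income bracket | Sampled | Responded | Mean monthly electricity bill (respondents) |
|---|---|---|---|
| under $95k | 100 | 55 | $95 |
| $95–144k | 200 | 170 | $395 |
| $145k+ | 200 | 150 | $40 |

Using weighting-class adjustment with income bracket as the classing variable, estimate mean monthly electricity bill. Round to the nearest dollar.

Response rates by class: under $95k 55/100 = 55%, $95–144k 170/200 = 85%, $145k+ 150/200 = 75%.
Weighting each respondent by the inverse class response rate inflates each class back to its sampled size, so the class weight is n_sampled:
  under $95k: 100 × 95 = 9500
  $95–144k: 200 × 395 = 79,000
  $145k+: 200 × 40 = 8000
Adjusted estimate = 96,500 / 500 = 193 → $193.

$193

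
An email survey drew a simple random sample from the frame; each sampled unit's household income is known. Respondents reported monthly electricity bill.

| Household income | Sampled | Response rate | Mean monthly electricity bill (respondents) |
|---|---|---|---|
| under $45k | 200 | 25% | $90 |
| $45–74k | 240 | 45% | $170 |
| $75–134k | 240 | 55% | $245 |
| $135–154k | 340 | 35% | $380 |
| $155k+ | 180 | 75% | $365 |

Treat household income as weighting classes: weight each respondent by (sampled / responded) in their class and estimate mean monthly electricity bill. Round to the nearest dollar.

With weight = n_sampled/n_responded per class, the weighted class total is n_sampled:
  under $45k: 200 × 90 = 18,000
  $45–74k: 240 × 170 = 40,800
  $75–134k: 240 × 245 = 58,800
  $135–154k: 340 × 380 = 129,200
  $155k+: 180 × 365 = 65,700
Adjusted estimate = 312,500 / 1,200 = 260.417 → $260.

$260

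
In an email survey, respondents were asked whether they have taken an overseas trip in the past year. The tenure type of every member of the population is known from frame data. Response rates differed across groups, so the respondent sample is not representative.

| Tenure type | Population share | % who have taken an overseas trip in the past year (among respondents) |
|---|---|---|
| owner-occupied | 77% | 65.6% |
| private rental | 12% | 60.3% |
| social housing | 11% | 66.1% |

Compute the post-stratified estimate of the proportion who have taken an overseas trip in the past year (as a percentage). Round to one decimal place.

Post-stratification weights by population share, not respondent share:
  owner-occupied: 0.77 × 65.6 = 50.512
  private rental: 0.12 × 60.3 = 7.236
  social housing: 0.11 × 66.1 = 7.271
Post-stratified estimate = 65.019 → 65.0%.

65.0%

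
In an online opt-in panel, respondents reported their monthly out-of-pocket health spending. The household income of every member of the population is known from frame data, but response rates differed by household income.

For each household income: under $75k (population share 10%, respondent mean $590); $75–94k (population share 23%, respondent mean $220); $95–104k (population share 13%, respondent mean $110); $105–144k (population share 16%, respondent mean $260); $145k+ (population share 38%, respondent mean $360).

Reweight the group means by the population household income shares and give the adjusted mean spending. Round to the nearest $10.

Each cell contributes population-share × respondent value:
  under $75k: 0.1 × 590 = 59
  $75–94k: 0.23 × 220 = 50.6
  $95–104k: 0.13 × 110 = 14.3
  $105–144k: 0.16 × 260 = 41.6
  $145k+: 0.38 × 360 = 136.8
Post-stratified estimate = 302.3 → $300.

$300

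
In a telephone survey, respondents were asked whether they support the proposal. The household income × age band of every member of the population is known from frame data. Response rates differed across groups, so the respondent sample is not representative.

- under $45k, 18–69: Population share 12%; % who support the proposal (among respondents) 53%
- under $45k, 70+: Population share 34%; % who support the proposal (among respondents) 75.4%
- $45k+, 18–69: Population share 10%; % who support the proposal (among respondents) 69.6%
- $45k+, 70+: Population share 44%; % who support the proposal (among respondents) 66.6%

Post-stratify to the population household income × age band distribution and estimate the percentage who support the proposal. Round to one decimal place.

Post-stratification weights by population share, not respondent share:
  under $45k, 18–69: 0.12 × 53 = 6.36
  under $45k, 70+: 0.34 × 75.4 = 25.636
  $45k+, 18–69: 0.1 × 69.6 = 6.96
  $45k+, 70+: 0.44 × 66.6 = 29.304
Post-stratified estimate = 68.26 → 68.3%.

68.3%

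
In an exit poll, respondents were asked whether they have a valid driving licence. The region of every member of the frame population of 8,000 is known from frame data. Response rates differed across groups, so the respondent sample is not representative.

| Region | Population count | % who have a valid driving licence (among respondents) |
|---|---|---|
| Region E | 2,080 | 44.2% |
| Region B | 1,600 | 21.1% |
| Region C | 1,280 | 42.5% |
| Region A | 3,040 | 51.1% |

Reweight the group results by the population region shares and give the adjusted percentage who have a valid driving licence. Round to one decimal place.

41.9%

Reweight to the known region distribution:
  Region E: (2,080/8,000) × 44.2 = 11.492
  Region B: (1,600/8,000) × 21.1 = 4.22
  Region C: (1,280/8,000) × 42.5 = 6.8
  Region A: (3,040/8,000) × 51.1 = 19.418
Post-stratified estimate = 41.93 → 41.9%.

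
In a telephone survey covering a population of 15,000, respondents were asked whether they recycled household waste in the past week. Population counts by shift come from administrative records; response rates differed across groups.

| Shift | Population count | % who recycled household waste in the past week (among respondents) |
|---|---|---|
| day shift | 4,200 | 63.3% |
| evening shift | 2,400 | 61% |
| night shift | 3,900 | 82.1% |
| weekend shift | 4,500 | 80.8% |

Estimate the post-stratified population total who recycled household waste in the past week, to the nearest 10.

Apply each group's respondent rate to its population count:
  day shift: 4,200 × 63.3% = 2658.6
  evening shift: 2,400 × 61% = 1464
  night shift: 3,900 × 82.1% = 3201.9
  weekend shift: 4,500 × 80.8% = 3636
Estimated total = 10960.5 → 10,960.

10,960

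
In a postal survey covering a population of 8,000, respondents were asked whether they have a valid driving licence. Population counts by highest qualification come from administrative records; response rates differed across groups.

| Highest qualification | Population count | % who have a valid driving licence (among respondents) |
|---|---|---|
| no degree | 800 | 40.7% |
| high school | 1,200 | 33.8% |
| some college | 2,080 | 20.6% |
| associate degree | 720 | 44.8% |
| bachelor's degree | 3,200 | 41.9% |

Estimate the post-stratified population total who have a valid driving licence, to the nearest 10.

Estimated count per cell = population count × respondent percentage:
  no degree: 800 × 40.7% = 325.6
  high school: 1,200 × 33.8% = 405.6
  some college: 2,080 × 20.6% = 428.48
  associate degree: 720 × 44.8% = 322.56
  bachelor's degree: 3,200 × 41.9% = 1340.8
Estimated total = 2823.04 → 2,820.

2,820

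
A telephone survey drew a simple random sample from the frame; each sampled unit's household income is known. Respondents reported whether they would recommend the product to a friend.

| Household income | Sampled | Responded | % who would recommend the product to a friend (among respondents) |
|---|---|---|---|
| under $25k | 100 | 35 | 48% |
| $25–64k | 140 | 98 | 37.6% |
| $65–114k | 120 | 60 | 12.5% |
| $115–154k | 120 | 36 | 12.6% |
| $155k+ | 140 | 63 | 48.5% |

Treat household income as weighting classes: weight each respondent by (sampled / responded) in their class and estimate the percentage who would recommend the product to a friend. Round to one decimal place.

32.0%

Class response rates: under $25k 35/100 = 35%, $25–64k 98/140 = 70%, $65–114k 60/120 = 50%, $115–154k 36/120 = 30%, $155k+ 63/140 = 45%.
Each respondent's weight = sampled/responded in their class; summing within a class gives n_sampled, so:
  under $25k: 100 × 48 = 4800
  $25–64k: 140 × 37.6 = 5264
  $65–114k: 120 × 12.5 = 1500
  $115–154k: 120 × 12.6 = 1512
  $155k+: 140 × 48.5 = 6790
Adjusted estimate = 19,866 / 620 = 32.0419 → 32.0%.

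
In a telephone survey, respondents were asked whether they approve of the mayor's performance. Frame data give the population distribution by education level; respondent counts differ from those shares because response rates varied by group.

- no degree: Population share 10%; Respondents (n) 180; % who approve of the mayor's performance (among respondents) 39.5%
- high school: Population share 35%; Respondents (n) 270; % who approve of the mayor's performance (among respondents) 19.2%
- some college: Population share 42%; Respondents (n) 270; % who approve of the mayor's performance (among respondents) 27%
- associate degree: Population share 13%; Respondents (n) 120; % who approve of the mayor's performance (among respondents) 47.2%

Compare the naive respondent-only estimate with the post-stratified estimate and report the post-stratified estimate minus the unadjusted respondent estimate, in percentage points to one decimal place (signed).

Without adjustment, the pooled respondent share is:
  (180/840)×39.5 + (270/840)×19.2 + (270/840)×27 + (120/840)×47.2 = 30.0571%
Post-stratifying to population shares instead:
  0.1×39.5 + 0.35×19.2 + 0.42×27 + 0.13×47.2 = 28.146%
Difference = 28.146 − 30.0571 = -1.9111 pp.

-1.9 percentage points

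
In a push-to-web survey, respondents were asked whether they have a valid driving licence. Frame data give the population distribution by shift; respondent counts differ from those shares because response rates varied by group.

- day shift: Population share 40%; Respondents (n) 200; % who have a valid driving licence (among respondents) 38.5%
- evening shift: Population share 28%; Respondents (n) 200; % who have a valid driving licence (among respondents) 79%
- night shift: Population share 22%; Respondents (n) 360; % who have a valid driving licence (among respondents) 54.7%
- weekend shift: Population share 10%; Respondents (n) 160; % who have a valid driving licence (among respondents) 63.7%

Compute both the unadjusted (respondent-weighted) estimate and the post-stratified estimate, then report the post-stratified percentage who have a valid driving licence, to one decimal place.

Without adjustment, the pooled respondent share is:
  (200/920)×38.5 + (200/920)×79 + (360/920)×54.7 + (160/920)×63.7 = 58.0261%
Post-stratifying to population shares instead:
  0.4×38.5 + 0.28×79 + 0.22×54.7 + 0.1×63.7 = 55.924%

55.9%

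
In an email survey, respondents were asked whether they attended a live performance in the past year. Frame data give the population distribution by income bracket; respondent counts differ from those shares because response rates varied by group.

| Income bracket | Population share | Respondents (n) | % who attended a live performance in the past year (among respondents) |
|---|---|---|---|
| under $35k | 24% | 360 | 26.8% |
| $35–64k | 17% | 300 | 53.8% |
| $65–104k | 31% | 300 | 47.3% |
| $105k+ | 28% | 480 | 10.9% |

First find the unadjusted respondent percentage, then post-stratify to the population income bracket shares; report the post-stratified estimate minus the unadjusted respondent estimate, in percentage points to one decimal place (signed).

Unadjusted (pooled respondent) estimate weights by respondent counts:
  (360/1440)×26.8 + (300/1440)×53.8 + (300/1440)×47.3 + (480/1440)×10.9 = 31.3958%
Post-stratified estimate weights by population shares:
  0.24×26.8 + 0.17×53.8 + 0.31×47.3 + 0.28×10.9 = 33.293%
Difference = 33.293 − 31.3958 = 1.8972 pp.

+1.9 percentage points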